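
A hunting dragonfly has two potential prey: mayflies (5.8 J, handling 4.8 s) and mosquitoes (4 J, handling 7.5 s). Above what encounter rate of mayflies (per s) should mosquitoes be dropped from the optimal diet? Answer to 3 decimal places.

0.165 per s

At the threshold, the rate on mayflies alone equals the profitability of mosquitoes: λ·5.8/(1 + λ·4.8) = 4/7.5 = 0.5333.
Rearranging, λ(5.8 − 0.5333×4.8) = 0.5333, so λ = 0.5333/3.24 = 0.1646 per s.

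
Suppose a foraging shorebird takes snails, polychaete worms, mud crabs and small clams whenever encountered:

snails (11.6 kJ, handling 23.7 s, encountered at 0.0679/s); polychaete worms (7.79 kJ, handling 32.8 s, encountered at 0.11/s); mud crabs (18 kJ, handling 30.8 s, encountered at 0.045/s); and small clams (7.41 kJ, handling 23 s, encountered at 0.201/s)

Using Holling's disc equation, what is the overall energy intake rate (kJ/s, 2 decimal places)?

R = (0.0679×11.6 + 0.11×7.79 + 0.045×18 + 0.201×7.41) / (1 + 0.0679×23.7 + 0.11×32.8 + 0.045×30.8 + 0.201×23) = 3.944/12.23 = 0.3226 kJ/s.

0.32 kJ/s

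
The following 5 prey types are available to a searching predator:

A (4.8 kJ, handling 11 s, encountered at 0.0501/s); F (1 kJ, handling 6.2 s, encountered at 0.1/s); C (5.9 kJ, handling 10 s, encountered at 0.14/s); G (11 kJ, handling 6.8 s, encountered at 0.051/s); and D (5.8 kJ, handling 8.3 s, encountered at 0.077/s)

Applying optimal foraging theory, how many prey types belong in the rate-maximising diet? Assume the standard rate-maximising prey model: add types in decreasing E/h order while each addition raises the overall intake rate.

3

E/h in descending order: G 1.62, D 0.699, C 0.59, A 0.436, F 0.161 kJ/s. The optimal diet is the largest prefix of this list for which every included type satisfies E_i/h_i > R on the types above it.
Rate on top 1: 0.4165. D: 0.699 > 0.4165 → include.
Rate on top 2: 0.5074. C: 0.59 > 0.5074 → include.
Rate on top 3: 0.5415. A: 0.436 < 0.5415 → exclude; stop.
Optimal diet: G, D, C — 3 of 5 types.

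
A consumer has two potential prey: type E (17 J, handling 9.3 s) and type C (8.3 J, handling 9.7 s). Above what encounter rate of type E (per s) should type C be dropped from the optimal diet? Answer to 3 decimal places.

The zero-one rule: include type C iff E₂/h₂ > λE₁/(1+λh₁). Equality gives the switch point.
λE₁h₂ = E₂ + λE₂h₁ ⇒ λ = E₂/(E₁h₂ − E₂h₁) = 8.3/(164.9 − 77.19) = 0.09463 per s.

0.095 per s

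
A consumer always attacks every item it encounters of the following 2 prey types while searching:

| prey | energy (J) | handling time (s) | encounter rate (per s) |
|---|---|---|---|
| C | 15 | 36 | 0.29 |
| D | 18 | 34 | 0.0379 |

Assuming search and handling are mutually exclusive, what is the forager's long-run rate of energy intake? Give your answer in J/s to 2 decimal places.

0.40 J/s

R = Σλ_iE_i / (1 + Σλ_ih_i)
Numerator: 0.29×15 + 0.0379×18 = 5.032
Denominator: 1 + 0.29×36 + 0.0379×34 = 12.73
R = 5.032/12.73 = 0.3953 J/s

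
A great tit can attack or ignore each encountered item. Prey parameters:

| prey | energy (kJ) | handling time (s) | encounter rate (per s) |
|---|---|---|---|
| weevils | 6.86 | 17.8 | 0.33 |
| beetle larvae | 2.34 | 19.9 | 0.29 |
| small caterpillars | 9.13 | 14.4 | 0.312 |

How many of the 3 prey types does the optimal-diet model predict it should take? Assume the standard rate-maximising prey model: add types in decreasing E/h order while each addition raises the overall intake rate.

Rank by E/h (kJ/s): small caterpillars 0.634, weevils 0.385, beetle larvae 0.118. Include each in turn until the next type's E/h falls below the running intake rate.
Rate on top 1: 0.5186. weevils: 0.385 < 0.5186 → exclude; stop.
Optimal diet: small caterpillars — 1 of 3 types.

1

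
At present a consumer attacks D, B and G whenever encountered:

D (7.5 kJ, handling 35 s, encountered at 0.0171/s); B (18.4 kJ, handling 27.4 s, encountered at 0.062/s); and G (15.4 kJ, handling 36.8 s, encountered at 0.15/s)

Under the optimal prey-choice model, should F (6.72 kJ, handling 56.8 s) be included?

Current rate: (0.0171×7.5 + 0.062×18.4 + 0.15×15.4)/(1 + 0.0171×35 + 0.062×27.4 + 0.15×36.8) = 0.4059 kJ/s.
F: E/h = 6.72/56.8 = 0.1183 kJ/s.
Since 0.1183 < R, time spent handling F is better spent searching.

No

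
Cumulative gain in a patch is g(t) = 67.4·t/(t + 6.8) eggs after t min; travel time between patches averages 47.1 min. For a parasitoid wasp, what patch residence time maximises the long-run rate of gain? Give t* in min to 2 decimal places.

17.90 min

Maximise g(t)/(T+t): set derivative to zero → g'(t)(T+t) = g(t).
g'(t) = 67.4·6.8/(t + 6.8)². Setting 67.4·6.8/(t+6.8)² = 67.4t/[(t+6.8)(47.1+t)] gives 6.8(47.1+t) = t(t+6.8), so t² = 6.8×47.1 = 320.3.
t* = √320.3 = 17.9 min.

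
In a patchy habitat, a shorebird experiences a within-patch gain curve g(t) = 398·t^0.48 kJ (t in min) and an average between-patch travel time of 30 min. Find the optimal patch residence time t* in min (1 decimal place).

Maximise g(t)/(T+t): set derivative to zero → g'(t)(T+t) = g(t).
g'(t) = 0.48·398·t^-0.52. Setting 0.48·398·t^-0.52 = 398·t^0.48/(30+t) gives 0.48(30+t) = t, so 0.52·t = 0.48×30.
t* = 0.48×30/0.52 = 27.69 min.

27.7 min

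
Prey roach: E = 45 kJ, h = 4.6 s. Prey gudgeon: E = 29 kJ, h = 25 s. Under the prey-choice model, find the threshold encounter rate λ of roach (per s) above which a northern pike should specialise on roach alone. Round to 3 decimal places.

Drop gudgeon once their profitability E₂/h₂ falls below the rate achievable on roach alone: E₂/h₂ = λE₁/(1 + λh₁).
Solve for λ: λE₁h₂ = E₂(1 + λh₁) → λ(E₁h₂ − E₂h₁) = E₂ → λ = E₂/(E₁h₂ − E₂h₁).
λ = 29/(45×25 − 29×4.6) = 29/991.6 = 0.02925 per s.

0.029 per s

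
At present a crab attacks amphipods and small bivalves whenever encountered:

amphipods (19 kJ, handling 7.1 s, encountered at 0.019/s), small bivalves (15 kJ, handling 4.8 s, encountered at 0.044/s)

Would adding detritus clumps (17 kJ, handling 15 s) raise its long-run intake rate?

Intake rate on the current diet: R = (0.019×19 + 0.044×15) / (1 + 0.019×7.1 + 0.044×4.8) = 1.021/1.346 = 0.7585 kJ/s.
detritus clumps: E/h = 17/15 = 1.133 kJ/s.
Since 1.133 > R, including detritus clumps increases the long-run rate.

Yes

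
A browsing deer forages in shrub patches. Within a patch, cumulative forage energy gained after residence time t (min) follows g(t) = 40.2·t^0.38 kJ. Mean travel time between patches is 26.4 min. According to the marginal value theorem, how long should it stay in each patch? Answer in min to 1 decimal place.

16.2 min

Maximise g(t)/(T+t): set derivative to zero → g'(t)(T+t) = g(t).
g'(t) = 0.38·40.2·t^-0.62. Setting 0.38·40.2·t^-0.62 = 40.2·t^0.38/(26.4+t) gives 0.38(26.4+t) = t, so 0.62·t = 0.38×26.4.
t* = 0.38×26.4/0.62 = 16.18 min.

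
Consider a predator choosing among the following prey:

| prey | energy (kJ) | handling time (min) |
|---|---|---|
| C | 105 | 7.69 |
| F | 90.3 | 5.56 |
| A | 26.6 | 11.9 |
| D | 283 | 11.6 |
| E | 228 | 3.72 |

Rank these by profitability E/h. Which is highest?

Profitability E/h (kJ/min): C = 105/7.69 = 13.7, F = 90.3/5.56 = 16.2, A = 26.6/11.9 = 2.24, D = 283/11.6 = 24.4, E = 228/3.72 = 61.3.
Ranked: E > D > F > C > A.

E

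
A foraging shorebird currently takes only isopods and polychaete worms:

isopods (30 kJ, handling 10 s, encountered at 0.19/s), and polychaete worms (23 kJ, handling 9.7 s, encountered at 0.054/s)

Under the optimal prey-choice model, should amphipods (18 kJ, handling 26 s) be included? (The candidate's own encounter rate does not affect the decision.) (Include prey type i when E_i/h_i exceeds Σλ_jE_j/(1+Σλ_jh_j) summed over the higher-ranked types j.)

On isopods and polychaete worms alone, R = ΣλE/(1+Σλh) = 6.942/3.424 = 2.028 kJ/s.
amphipods: E/h = 18/26 = 0.6923 kJ/s.
0.6923 < 2.028, so adding amphipods would lower the average — exclude it.

No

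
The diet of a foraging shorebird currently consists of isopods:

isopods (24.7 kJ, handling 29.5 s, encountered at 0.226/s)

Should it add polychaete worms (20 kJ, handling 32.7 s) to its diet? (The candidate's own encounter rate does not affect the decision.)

No

Intake rate on the current diet: R = (0.226×24.7) / (1 + 0.226×29.5) = 5.582/7.667 = 0.7281 kJ/s.
Profitability of polychaete worms: 20/32.7 = 0.6116 kJ/s.
0.6116 < 0.7281, so adding polychaete worms would lower the average — exclude it.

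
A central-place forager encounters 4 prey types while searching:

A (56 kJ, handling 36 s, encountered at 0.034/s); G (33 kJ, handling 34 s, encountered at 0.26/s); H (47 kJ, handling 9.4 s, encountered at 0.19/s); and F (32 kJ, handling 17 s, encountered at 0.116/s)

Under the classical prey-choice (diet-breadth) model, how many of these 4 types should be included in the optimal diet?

1

Profitabilities (E/h, kJ/s): H 5, F 1.88, A 1.56, G 0.971. Add prey in this order while the next type's profitability exceeds the intake rate on those already taken.
Rate on top 1: 3.205. F: 1.88 < 3.205 → exclude; stop.
Optimal diet: H — 1 of 4 types.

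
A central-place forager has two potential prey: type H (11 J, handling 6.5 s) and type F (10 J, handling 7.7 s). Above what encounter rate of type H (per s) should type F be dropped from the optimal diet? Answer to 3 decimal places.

0.508 per s

Drop type F once their profitability E₂/h₂ falls below the rate achievable on type H alone: E₂/h₂ = λE₁/(1 + λh₁).
Solve for λ: λE₁h₂ = E₂(1 + λh₁) → λ(E₁h₂ − E₂h₁) = E₂ → λ = E₂/(E₁h₂ − E₂h₁).
λ = 10/(11×7.7 − 10×6.5) = 10/19.7 = 0.5076 per s.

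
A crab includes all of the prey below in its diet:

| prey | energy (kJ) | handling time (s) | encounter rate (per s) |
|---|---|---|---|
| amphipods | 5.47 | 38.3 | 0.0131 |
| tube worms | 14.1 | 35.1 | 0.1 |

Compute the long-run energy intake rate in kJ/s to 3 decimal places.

R = (0.0131×5.47 + 0.1×14.1) / (1 + 0.0131×38.3 + 0.1×35.1) = 1.482/5.012 = 0.2956 kJ/s.

0.296 kJ/s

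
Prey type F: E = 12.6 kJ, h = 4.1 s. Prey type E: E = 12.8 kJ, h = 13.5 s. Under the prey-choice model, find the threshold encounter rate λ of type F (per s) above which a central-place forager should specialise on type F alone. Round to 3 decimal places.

0.109 per s

The zero-one rule: include type E iff E₂/h₂ > λE₁/(1+λh₁). Equality gives the switch point.
λE₁h₂ = E₂ + λE₂h₁ ⇒ λ = E₂/(E₁h₂ − E₂h₁) = 12.8/(170.1 − 52.48) = 0.1088 per s.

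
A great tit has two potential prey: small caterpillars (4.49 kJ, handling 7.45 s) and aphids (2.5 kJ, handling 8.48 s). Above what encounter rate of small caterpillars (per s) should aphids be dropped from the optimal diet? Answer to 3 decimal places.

0.129 per s

At the threshold, the rate on small caterpillars alone equals the profitability of aphids: λ·4.49/(1 + λ·7.45) = 2.5/8.48 = 0.2948.
Rearranging, λ(4.49 − 0.2948×7.45) = 0.2948, so λ = 0.2948/2.294 = 0.1285 per s.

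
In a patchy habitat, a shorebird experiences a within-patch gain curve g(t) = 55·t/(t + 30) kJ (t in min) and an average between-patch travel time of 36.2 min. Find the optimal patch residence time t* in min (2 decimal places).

Maximise g(t)/(T+t): set derivative to zero → g'(t)(T+t) = g(t).
g'(t) = 55·30/(t + 30)². Setting 55·30/(t+30)² = 55t/[(t+30)(36.2+t)] gives 30(36.2+t) = t(t+30), so t² = 30×36.2 = 1086.
t* = √1086 = 32.95 min.

32.95 min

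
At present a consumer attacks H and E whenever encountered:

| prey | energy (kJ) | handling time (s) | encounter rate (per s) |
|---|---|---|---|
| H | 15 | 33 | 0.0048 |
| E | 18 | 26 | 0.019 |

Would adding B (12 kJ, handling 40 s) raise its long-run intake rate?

On H and E alone, R = ΣλE/(1+Σλh) = 0.414/1.652 = 0.2505 kJ/s.
B: E/h = 12/40 = 0.3 kJ/s.
Since 0.3 > R, including B increases the long-run rate.

Yes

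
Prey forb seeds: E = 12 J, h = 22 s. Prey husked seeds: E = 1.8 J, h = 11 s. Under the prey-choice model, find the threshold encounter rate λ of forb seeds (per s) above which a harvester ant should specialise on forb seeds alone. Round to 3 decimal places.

The zero-one rule: include husked seeds iff E₂/h₂ > λE₁/(1+λh₁). Equality gives the switch point.
λE₁h₂ = E₂ + λE₂h₁ ⇒ λ = E₂/(E₁h₂ − E₂h₁) = 1.8/(132 − 39.6) = 0.01948 per s.

0.019 per s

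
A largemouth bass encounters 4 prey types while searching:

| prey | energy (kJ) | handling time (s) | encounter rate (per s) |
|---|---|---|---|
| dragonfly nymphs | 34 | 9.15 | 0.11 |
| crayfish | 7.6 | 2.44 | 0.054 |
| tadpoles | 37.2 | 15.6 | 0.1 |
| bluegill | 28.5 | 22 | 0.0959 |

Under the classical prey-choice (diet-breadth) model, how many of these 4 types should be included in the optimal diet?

Profitabilities (E/h, kJ/s): dragonfly nymphs 3.72, crayfish 3.11, tadpoles 2.38, bluegill 1.3. Add prey in this order while the next type's profitability exceeds the intake rate on those already taken.
Rate on top 1: 1.864. crayfish: 3.11 > 1.864 → include.
Rate on top 2: 1.941. tadpoles: 2.38 > 1.941 → include.
Rate on top 3: 2.128. bluegill: 1.3 < 2.128 → exclude; stop.
Optimal diet: dragonfly nymphs, crayfish, tadpoles — 3 of 4 types.

3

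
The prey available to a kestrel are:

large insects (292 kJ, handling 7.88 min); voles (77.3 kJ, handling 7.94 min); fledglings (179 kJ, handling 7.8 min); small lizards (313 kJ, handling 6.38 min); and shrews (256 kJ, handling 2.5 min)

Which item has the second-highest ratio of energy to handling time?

small lizards

Profitability E/h (kJ/min): large insects = 292/7.88 = 37.1, voles = 77.3/7.94 = 9.74, fledglings = 179/7.8 = 22.9, small lizards = 313/6.38 = 49.1, shrews = 256/2.5 = 102.
Ranked: shrews > small lizards > large insects > fledglings > voles.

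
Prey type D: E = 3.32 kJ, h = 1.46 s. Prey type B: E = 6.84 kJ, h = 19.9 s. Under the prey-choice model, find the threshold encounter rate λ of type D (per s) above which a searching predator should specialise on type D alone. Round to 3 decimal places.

Drop type B once their profitability E₂/h₂ falls below the rate achievable on type D alone: E₂/h₂ = λE₁/(1 + λh₁).
Solve for λ: λE₁h₂ = E₂(1 + λh₁) → λ(E₁h₂ − E₂h₁) = E₂ → λ = E₂/(E₁h₂ − E₂h₁).
λ = 6.84/(3.32×19.9 − 6.84×1.46) = 6.84/56.08 = 0.122 per s.

0.122 per s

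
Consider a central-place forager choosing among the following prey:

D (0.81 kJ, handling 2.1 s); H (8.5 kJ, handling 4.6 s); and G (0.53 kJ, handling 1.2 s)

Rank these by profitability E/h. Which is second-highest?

Profitability E/h (kJ/s): D = 0.81/2.1 = 0.386, H = 8.5/4.6 = 1.85, G = 0.53/1.2 = 0.442.
Ranked: H > G > D.

G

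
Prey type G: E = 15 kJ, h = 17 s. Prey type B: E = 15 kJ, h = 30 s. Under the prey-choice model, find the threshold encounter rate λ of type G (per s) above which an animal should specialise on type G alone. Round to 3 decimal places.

Drop type B once their profitability E₂/h₂ falls below the rate achievable on type G alone: E₂/h₂ = λE₁/(1 + λh₁).
Solve for λ: λE₁h₂ = E₂(1 + λh₁) → λ(E₁h₂ − E₂h₁) = E₂ → λ = E₂/(E₁h₂ − E₂h₁).
λ = 15/(15×30 − 15×17) = 15/195 = 0.07692 per s.

0.077 per s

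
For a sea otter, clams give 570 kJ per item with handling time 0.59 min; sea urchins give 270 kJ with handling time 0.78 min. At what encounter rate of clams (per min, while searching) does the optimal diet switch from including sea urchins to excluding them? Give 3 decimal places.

0.946 per min

The zero-one rule: include sea urchins iff E₂/h₂ > λE₁/(1+λh₁). Equality gives the switch point.
λE₁h₂ = E₂ + λE₂h₁ ⇒ λ = E₂/(E₁h₂ − E₂h₁) = 270/(444.6 − 159.3) = 0.9464 per min.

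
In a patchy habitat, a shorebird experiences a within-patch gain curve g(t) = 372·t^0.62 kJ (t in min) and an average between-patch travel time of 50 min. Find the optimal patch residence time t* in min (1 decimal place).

81.6 min

Maximise g(t)/(T+t): set derivative to zero → g'(t)(T+t) = g(t).
g'(t) = 0.62·372·t^-0.38. Setting 0.62·372·t^-0.38 = 372·t^0.62/(50+t) gives 0.62(50+t) = t, so 0.38·t = 0.62×50.
t* = 0.62×50/0.38 = 81.58 min.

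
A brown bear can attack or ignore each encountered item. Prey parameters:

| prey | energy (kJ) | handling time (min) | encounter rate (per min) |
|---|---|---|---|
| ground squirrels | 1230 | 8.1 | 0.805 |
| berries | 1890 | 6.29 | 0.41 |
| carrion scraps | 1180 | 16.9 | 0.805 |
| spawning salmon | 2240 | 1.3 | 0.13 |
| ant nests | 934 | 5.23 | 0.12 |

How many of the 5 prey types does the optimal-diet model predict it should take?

E/h in descending order: spawning salmon 1.72e+03, berries 300, ant nests 179, ground squirrels 152, carrion scraps 69.8 kJ/min. The optimal diet is the largest prefix of this list for which every included type satisfies E_i/h_i > R on the types above it.
Rate on top 1: 249.1. berries: 300 > 249.1 → include.
Rate on top 2: 284.5. ant nests: 179 < 284.5 → exclude; stop.
Optimal diet: spawning salmon, berries — 2 of 5 types.

2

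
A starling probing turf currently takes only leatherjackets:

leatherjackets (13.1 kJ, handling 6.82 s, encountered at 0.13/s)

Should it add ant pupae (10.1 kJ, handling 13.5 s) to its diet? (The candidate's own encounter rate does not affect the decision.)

No

Current rate: (0.13×13.1)/(1 + 0.13×6.82) = 0.9027 kJ/s.
Profitability of ant pupae: 10.1/13.5 = 0.7481 kJ/s.
Since 0.7481 < R, time spent handling ant pupae is better spent searching.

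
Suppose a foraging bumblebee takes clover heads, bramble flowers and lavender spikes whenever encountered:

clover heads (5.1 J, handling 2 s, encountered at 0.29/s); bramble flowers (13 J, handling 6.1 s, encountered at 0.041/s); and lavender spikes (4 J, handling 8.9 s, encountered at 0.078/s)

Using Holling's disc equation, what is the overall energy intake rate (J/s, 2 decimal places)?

0.92 J/s

R = Σλ_iE_i / (1 + Σλ_ih_i)
Numerator: 0.29×5.1 + 0.041×13 + 0.078×4 = 2.324
Denominator: 1 + 0.29×2 + 0.041×6.1 + 0.078×8.9 = 2.524
R = 2.324/2.524 = 0.9207 J/s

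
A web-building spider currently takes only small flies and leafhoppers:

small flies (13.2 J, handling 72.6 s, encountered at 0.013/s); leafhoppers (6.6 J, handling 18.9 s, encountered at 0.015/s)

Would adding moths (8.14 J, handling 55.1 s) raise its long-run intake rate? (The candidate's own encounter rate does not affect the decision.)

Intake rate on the current diet: R = (0.013×13.2 + 0.015×6.6) / (1 + 0.013×72.6 + 0.015×18.9) = 0.2706/2.227 = 0.1215 J/s.
moths: E/h = 8.14/55.1 = 0.1477 J/s.
0.1477 > 0.1215, so adding moths raises the average — include it.

Yes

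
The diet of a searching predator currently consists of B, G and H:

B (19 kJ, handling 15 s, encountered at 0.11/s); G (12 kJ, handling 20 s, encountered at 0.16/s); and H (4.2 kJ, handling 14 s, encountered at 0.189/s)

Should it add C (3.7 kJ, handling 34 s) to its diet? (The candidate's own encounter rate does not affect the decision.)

Current rate: (0.11×19 + 0.16×12 + 0.189×4.2)/(1 + 0.11×15 + 0.16×20 + 0.189×14) = 0.5654 kJ/s.
C: E/h = 3.7/34 = 0.1088 kJ/s.
0.1088 < 0.5654, so adding C would lower the average — exclude it.

No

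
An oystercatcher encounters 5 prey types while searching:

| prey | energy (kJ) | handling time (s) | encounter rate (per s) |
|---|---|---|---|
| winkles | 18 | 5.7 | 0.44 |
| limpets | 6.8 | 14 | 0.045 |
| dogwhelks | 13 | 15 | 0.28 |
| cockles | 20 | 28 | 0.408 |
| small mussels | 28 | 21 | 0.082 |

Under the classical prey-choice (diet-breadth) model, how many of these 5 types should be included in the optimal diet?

E/h in descending order: winkles 3.16, small mussels 1.33, dogwhelks 0.867, cockles 0.714, limpets 0.486 kJ/s. The optimal diet is the largest prefix of this list for which every included type satisfies E_i/h_i > R on the types above it.
Rate on top 1: 2.258. small mussels: 1.33 < 2.258 → exclude; stop.
Optimal diet: winkles — 1 of 5 types.

1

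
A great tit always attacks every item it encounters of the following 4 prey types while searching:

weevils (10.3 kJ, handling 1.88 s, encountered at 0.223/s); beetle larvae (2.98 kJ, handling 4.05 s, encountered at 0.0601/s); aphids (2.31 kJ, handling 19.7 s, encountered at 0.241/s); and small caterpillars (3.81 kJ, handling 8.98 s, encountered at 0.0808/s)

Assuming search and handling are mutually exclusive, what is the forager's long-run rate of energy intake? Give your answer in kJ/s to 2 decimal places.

0.47 kJ/s

R = (0.223×10.3 + 0.0601×2.98 + 0.241×2.31 + 0.0808×3.81) / (1 + 0.223×1.88 + 0.0601×4.05 + 0.241×19.7 + 0.0808×8.98) = 3.341/7.136 = 0.4681 kJ/s.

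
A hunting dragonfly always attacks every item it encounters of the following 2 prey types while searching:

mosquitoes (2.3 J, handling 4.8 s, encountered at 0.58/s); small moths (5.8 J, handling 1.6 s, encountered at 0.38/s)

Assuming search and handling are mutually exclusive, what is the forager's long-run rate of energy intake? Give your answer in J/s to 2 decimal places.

0.81 J/s

R = (0.58×2.3 + 0.38×5.8) / (1 + 0.58×4.8 + 0.38×1.6) = 3.538/4.392 = 0.8056 J/s.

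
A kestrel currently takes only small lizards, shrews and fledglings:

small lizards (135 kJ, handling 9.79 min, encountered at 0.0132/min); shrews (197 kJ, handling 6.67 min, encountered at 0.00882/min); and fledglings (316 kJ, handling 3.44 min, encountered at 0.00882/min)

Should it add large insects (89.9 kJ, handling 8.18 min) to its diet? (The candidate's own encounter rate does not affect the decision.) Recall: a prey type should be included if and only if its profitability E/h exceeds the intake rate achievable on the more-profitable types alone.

Yes

Intake rate on the current diet: R = (0.0132×135 + 0.00882×197 + 0.00882×316) / (1 + 0.0132×9.79 + 0.00882×6.67 + 0.00882×3.44) = 6.307/1.218 = 5.176 kJ/min.
Profitability of large insects: 89.9/8.18 = 10.99 kJ/min.
10.99 > 5.176, so adding large insects raises the average — include it.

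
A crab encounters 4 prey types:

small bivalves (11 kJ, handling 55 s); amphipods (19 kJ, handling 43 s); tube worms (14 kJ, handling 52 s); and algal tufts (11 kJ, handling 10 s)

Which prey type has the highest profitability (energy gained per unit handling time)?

In descending order of E/h:
algal tufts: 11/10 = 1.1 kJ/s
amphipods: 19/43 = 0.442 kJ/s
tube worms: 14/52 = 0.269 kJ/s
small bivalves: 11/55 = 0.2 kJ/s

algal tufts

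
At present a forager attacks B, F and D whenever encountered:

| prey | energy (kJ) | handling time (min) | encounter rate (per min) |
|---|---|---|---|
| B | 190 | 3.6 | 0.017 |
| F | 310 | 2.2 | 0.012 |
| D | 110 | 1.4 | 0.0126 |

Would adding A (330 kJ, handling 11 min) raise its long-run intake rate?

Yes

Current rate: (0.017×190 + 0.012×310 + 0.0126×110)/(1 + 0.017×3.6 + 0.012×2.2 + 0.0126×1.4) = 7.542 kJ/min.
A: E/h = 330/11 = 30 kJ/min.
Since 30 > R, including A increases the long-run rate.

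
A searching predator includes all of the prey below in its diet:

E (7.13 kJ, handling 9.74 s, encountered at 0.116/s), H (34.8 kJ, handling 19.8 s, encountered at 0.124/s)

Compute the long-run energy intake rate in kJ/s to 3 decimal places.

R = Σλ_iE_i / (1 + Σλ_ih_i)
Numerator: 0.116×7.13 + 0.124×34.8 = 5.142
Denominator: 1 + 0.116×9.74 + 0.124×19.8 = 4.585
R = 5.142/4.585 = 1.122 kJ/s

1.122 kJ/s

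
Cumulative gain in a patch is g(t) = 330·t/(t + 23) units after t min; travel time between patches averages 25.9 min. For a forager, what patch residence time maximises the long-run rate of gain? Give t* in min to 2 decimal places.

24.41 min

Optimal t* satisfies g'(t*) = g(t*)/(T + t*).
g'(t) = 330·23/(t + 23)². Setting 330·23/(t+23)² = 330t/[(t+23)(25.9+t)] gives 23(25.9+t) = t(t+23), so t² = 23×25.9 = 595.7.
t* = √595.7 = 24.41 min.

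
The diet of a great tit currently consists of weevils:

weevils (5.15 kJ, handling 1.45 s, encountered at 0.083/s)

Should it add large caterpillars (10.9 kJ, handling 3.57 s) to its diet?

Yes

Intake rate on the current diet: R = (0.083×5.15) / (1 + 0.083×1.45) = 0.4275/1.12 = 0.3815 kJ/s.
Profitability of large caterpillars: 10.9/3.57 = 3.053 kJ/s.
3.053 > 0.3815, so adding large caterpillars raises the average — include it.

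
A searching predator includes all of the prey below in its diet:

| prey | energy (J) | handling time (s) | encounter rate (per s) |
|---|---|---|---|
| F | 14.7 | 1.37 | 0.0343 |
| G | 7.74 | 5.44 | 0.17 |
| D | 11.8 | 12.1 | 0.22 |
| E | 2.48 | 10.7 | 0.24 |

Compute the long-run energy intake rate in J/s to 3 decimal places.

0.696 J/s

R = Σλ_iE_i / (1 + Σλ_ih_i)
Numerator: 0.0343×14.7 + 0.17×7.74 + 0.22×11.8 + 0.24×2.48 = 5.011
Denominator: 1 + 0.0343×1.37 + 0.17×5.44 + 0.22×12.1 + 0.24×10.7 = 7.202
R = 5.011/7.202 = 0.6958 J/s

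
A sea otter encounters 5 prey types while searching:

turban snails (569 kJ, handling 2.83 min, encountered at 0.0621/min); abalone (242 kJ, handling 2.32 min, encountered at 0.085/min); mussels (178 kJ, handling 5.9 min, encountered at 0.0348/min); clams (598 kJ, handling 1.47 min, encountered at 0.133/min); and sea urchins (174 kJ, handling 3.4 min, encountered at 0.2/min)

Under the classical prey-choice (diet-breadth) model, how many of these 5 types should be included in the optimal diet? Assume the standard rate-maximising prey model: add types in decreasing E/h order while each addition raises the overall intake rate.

E/h in descending order: clams 407, turban snails 201, abalone 104, sea urchins 51.2, mussels 30.2 kJ/min. The optimal diet is the largest prefix of this list for which every included type satisfies E_i/h_i > R on the types above it.
Rate on top 1: 66.53. turban snails: 201 > 66.53 → include.
Rate on top 2: 83.77. abalone: 104 > 83.77 → include.
Rate on top 3: 86.35. sea urchins: 51.2 < 86.35 → exclude; stop.
Optimal diet: clams, turban snails, abalone — 3 of 5 types.

3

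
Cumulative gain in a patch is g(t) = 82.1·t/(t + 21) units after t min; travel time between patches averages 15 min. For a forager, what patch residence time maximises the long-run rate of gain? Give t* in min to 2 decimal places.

Maximise g(t)/(T+t): set derivative to zero → g'(t)(T+t) = g(t).
g'(t) = 82.1·21/(t + 21)². Setting 82.1·21/(t+21)² = 82.1t/[(t+21)(15+t)] gives 21(15+t) = t(t+21), so t² = 21×15 = 315.
t* = √315 = 17.75 min.

17.75 min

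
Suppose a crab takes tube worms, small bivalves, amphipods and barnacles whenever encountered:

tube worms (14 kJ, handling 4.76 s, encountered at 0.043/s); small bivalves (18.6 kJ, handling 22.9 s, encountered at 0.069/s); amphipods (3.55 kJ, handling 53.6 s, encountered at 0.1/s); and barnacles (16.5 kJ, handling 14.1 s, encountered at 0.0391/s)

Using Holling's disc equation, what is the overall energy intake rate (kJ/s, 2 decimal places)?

0.33 kJ/s

Energy encountered per unit search time: 0.043×14 + 0.069×18.6 + 0.1×3.55 + 0.0391×16.5 = 2.886 kJ/s.
Handling time per unit search time: 0.043×4.76 + 0.069×22.9 + 0.1×53.6 + 0.0391×14.1 = 7.696.
Rate = 2.886/(1 + 7.696) = 0.3318 kJ/s.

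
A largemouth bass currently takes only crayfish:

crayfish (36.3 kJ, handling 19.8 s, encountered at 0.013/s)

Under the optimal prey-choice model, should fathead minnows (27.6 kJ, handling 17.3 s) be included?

Yes

Intake rate on the current diet: R = (0.013×36.3) / (1 + 0.013×19.8) = 0.4719/1.257 = 0.3753 kJ/s.
Profitability of fathead minnows: 27.6/17.3 = 1.595 kJ/s.
1.595 > 0.3753, so adding fathead minnows raises the average — include it.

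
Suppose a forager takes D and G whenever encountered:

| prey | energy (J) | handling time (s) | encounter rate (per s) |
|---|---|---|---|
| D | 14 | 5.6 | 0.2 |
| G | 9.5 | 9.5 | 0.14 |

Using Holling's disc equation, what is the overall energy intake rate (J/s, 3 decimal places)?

Energy encountered per unit search time: 0.2×14 + 0.14×9.5 = 4.13 J/s.
Handling time per unit search time: 0.2×5.6 + 0.14×9.5 = 2.45.
Rate = 4.13/(1 + 2.45) = 1.197 J/s.

1.197 J/s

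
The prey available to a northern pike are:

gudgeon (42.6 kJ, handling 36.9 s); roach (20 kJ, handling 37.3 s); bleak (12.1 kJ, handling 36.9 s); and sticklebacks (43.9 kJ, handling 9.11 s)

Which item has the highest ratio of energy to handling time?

In descending order of E/h:
sticklebacks: 43.9/9.11 = 4.82 kJ/s
gudgeon: 42.6/36.9 = 1.15 kJ/s
roach: 20/37.3 = 0.536 kJ/s
bleak: 12.1/36.9 = 0.328 kJ/s

sticklebacks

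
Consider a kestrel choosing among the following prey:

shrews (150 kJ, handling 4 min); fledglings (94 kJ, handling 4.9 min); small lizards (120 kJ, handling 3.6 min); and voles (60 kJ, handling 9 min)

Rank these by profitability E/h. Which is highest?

Profitability E/h (kJ/min): shrews = 150/4 = 37.5, fledglings = 94/4.9 = 19.2, small lizards = 120/3.6 = 33.3, voles = 60/9 = 6.67.
Ranked: shrews > small lizards > fledglings > voles.

shrews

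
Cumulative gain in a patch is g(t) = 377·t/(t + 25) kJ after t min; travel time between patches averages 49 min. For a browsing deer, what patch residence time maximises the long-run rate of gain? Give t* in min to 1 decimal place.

By the marginal value theorem, leave when the instantaneous gain rate g'(t) equals the habitat-wide average g(t)/(T + t).
g'(t) = 377·25/(t + 25)². Setting 377·25/(t+25)² = 377t/[(t+25)(49+t)] gives 25(49+t) = t(t+25), so t² = 25×49 = 1225.
t* = √1225 = 35 min.

35.0 min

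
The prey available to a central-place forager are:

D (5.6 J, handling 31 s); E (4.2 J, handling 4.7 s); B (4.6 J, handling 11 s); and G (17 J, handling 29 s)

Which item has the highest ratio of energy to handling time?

In descending order of E/h:
E: 4.2/4.7 = 0.894 J/s
G: 17/29 = 0.586 J/s
B: 4.6/11 = 0.418 J/s
D: 5.6/31 = 0.181 J/s

E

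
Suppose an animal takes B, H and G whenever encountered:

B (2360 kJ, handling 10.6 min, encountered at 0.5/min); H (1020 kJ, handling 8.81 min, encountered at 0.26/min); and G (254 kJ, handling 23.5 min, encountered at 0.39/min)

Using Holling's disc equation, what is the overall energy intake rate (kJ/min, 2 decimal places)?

R = Σλ_iE_i / (1 + Σλ_ih_i)
Numerator: 0.5×2360 + 0.26×1020 + 0.39×254 = 1544
Denominator: 1 + 0.5×10.6 + 0.26×8.81 + 0.39×23.5 = 17.76
R = 1544/17.76 = 86.97 kJ/min

86.97 kJ/min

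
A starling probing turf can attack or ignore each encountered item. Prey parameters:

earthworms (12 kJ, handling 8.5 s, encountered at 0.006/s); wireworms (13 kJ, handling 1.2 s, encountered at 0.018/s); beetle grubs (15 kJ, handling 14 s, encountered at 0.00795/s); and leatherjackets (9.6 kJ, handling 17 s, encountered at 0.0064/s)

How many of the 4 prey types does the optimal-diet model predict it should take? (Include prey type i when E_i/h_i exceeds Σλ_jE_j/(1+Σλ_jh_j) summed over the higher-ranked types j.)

4

Rank by E/h (kJ/s): wireworms 10.8, earthworms 1.41, beetle grubs 1.07, leatherjackets 0.565. Include each in turn until the next type's E/h falls below the running intake rate.
Rate on top 1: 0.2291. earthworms: 1.41 > 0.2291 → include.
Rate on top 2: 0.2853. beetle grubs: 1.07 > 0.2853 → include.
Rate on top 3: 0.3592. leatherjackets: 0.565 > 0.3592 → include.
Optimal diet: wireworms, earthworms, beetle grubs, leatherjackets — 4 of 4 types.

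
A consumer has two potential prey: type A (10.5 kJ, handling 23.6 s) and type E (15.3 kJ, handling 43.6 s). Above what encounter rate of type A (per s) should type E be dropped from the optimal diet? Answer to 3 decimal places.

0.158 per s

The zero-one rule: include type E iff E₂/h₂ > λE₁/(1+λh₁). Equality gives the switch point.
λE₁h₂ = E₂ + λE₂h₁ ⇒ λ = E₂/(E₁h₂ − E₂h₁) = 15.3/(457.8 − 361.1) = 0.1582 per s.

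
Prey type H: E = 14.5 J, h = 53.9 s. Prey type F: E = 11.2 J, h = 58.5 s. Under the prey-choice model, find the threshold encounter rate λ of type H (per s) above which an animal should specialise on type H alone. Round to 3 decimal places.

Drop type F once their profitability E₂/h₂ falls below the rate achievable on type H alone: E₂/h₂ = λE₁/(1 + λh₁).
Solve for λ: λE₁h₂ = E₂(1 + λh₁) → λ(E₁h₂ − E₂h₁) = E₂ → λ = E₂/(E₁h₂ − E₂h₁).
λ = 11.2/(14.5×58.5 − 11.2×53.9) = 11.2/244.6 = 0.04579 per s.

0.046 per s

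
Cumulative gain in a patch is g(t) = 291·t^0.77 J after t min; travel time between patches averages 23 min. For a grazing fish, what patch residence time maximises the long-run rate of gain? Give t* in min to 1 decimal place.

Optimal t* satisfies g'(t*) = g(t*)/(T + t*).
g'(t) = 0.77·291·t^-0.23. Setting 0.77·291·t^-0.23 = 291·t^0.77/(23+t) gives 0.77(23+t) = t, so 0.23·t = 0.77×23.
t* = 0.77×23/0.23 = 77 min.

77.0 min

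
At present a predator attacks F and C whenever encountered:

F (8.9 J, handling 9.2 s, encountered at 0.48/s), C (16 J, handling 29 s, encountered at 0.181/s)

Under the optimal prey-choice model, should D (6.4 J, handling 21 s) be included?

Intake rate on the current diet: R = (0.48×8.9 + 0.181×16) / (1 + 0.48×9.2 + 0.181×29) = 7.168/10.66 = 0.6721 J/s.
Profitability of D: 6.4/21 = 0.3048 J/s.
0.3048 < 0.6721, so adding D would lower the average — exclude it.

No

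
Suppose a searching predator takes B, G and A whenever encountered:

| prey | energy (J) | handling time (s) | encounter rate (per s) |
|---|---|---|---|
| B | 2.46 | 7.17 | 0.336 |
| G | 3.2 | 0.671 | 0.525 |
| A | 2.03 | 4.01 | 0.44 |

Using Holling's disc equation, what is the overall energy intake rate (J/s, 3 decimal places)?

Energy encountered per unit search time: 0.336×2.46 + 0.525×3.2 + 0.44×2.03 = 3.4 J/s.
Handling time per unit search time: 0.336×7.17 + 0.525×0.671 + 0.44×4.01 = 4.526.
Rate = 3.4/(1 + 4.526) = 0.6153 J/s.

0.615 J/s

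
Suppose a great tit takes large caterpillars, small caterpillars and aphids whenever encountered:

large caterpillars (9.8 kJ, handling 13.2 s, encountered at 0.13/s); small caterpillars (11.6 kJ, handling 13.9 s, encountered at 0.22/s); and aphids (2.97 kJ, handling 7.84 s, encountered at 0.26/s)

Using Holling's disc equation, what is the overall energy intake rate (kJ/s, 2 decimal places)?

0.59 kJ/s

R = Σλ_iE_i / (1 + Σλ_ih_i)
Numerator: 0.13×9.8 + 0.22×11.6 + 0.26×2.97 = 4.598
Denominator: 1 + 0.13×13.2 + 0.22×13.9 + 0.26×7.84 = 7.812
R = 4.598/7.812 = 0.5886 kJ/s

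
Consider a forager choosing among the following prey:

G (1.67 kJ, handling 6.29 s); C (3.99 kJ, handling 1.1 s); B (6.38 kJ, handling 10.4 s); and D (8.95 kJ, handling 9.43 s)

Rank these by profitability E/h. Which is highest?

Profitability E/h (kJ/s): G = 1.67/6.29 = 0.266, C = 3.99/1.1 = 3.63, B = 6.38/10.4 = 0.613, D = 8.95/9.43 = 0.949.
Ranked: C > D > B > G.

C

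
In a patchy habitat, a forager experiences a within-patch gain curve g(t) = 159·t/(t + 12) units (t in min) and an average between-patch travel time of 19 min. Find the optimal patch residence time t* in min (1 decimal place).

By the marginal value theorem, leave when the instantaneous gain rate g'(t) equals the habitat-wide average g(t)/(T + t).
g'(t) = 159·12/(t + 12)². Setting 159·12/(t+12)² = 159t/[(t+12)(19+t)] gives 12(19+t) = t(t+12), so t² = 12×19 = 228.
t* = √228 = 15.1 min.

15.1 min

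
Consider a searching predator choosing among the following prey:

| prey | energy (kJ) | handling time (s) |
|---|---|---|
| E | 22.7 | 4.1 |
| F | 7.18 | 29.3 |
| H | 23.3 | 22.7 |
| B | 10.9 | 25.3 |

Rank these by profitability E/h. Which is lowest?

F

Profitability E/h (kJ/s): E = 22.7/4.1 = 5.54, F = 7.18/29.3 = 0.245, H = 23.3/22.7 = 1.03, B = 10.9/25.3 = 0.431.
Ranked: E > H > B > F.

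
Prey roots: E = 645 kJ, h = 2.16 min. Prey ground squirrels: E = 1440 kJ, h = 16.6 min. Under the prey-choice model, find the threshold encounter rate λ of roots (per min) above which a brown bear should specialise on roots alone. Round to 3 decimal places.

0.190 per min

At the threshold, the rate on roots alone equals the profitability of ground squirrels: λ·645/(1 + λ·2.16) = 1440/16.6 = 86.75.
Rearranging, λ(645 − 86.75×2.16) = 86.75, so λ = 86.75/457.6 = 0.1896 per min.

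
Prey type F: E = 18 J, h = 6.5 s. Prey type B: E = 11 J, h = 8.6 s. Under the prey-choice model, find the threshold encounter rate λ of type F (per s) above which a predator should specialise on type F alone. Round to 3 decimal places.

0.132 per s

At the threshold, the rate on type F alone equals the profitability of type B: λ·18/(1 + λ·6.5) = 11/8.6 = 1.279.
Rearranging, λ(18 − 1.279×6.5) = 1.279, so λ = 1.279/9.686 = 0.1321 per s.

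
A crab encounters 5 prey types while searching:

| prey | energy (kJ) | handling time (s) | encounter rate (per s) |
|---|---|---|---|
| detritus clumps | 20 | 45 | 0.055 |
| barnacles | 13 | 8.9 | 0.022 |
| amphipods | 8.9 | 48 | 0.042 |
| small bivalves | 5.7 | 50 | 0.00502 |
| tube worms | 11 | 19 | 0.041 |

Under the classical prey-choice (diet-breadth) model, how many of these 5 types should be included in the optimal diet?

Rank by E/h (kJ/s): barnacles 1.46, tube worms 0.579, detritus clumps 0.444, amphipods 0.185, small bivalves 0.114. Include each in turn until the next type's E/h falls below the running intake rate.
Rate on top 1: 0.2392. tube worms: 0.579 > 0.2392 → include.
Rate on top 2: 0.3732. detritus clumps: 0.444 > 0.3732 → include.
Rate on top 3: 0.4128. amphipods: 0.185 < 0.4128 → exclude; stop.
Optimal diet: barnacles, tube worms, detritus clumps — 3 of 5 types.

3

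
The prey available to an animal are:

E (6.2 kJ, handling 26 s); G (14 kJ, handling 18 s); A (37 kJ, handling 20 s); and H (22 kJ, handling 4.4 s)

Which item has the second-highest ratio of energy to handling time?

In descending order of E/h:
H: 22/4.4 = 5 kJ/s
A: 37/20 = 1.85 kJ/s
G: 14/18 = 0.778 kJ/s
E: 6.2/26 = 0.238 kJ/s

A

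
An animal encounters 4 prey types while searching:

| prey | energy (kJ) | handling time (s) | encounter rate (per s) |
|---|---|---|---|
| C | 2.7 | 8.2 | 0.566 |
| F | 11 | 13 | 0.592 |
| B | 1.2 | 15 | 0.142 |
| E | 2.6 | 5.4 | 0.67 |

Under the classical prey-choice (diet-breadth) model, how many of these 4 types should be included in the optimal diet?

E/h in descending order: F 0.846, E 0.481, C 0.329, B 0.08 kJ/s. The optimal diet is the largest prefix of this list for which every included type satisfies E_i/h_i > R on the types above it.
Rate on top 1: 0.7489. E: 0.481 < 0.7489 → exclude; stop.
Optimal diet: F — 1 of 4 types.

1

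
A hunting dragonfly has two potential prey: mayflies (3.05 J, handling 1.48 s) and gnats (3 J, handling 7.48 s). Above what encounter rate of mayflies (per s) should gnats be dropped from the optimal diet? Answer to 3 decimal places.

Drop gnats once their profitability E₂/h₂ falls below the rate achievable on mayflies alone: E₂/h₂ = λE₁/(1 + λh₁).
Solve for λ: λE₁h₂ = E₂(1 + λh₁) → λ(E₁h₂ − E₂h₁) = E₂ → λ = E₂/(E₁h₂ − E₂h₁).
λ = 3/(3.05×7.48 − 3×1.48) = 3/18.37 = 0.1633 per s.

0.163 per s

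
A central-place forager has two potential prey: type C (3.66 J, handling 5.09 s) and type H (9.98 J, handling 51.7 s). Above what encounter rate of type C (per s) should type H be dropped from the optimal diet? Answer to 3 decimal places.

0.072 per s

Drop type H once their profitability E₂/h₂ falls below the rate achievable on type C alone: E₂/h₂ = λE₁/(1 + λh₁).
Solve for λ: λE₁h₂ = E₂(1 + λh₁) → λ(E₁h₂ − E₂h₁) = E₂ → λ = E₂/(E₁h₂ − E₂h₁).
λ = 9.98/(3.66×51.7 − 9.98×5.09) = 9.98/138.4 = 0.0721 per s.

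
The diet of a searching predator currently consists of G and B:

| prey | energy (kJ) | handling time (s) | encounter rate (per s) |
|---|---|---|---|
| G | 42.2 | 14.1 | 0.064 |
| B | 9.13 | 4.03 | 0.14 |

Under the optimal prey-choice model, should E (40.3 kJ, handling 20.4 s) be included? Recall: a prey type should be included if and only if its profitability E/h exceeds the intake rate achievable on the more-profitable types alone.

Yes

Current rate: (0.064×42.2 + 0.14×9.13)/(1 + 0.064×14.1 + 0.14×4.03) = 1.613 kJ/s.
E: E/h = 40.3/20.4 = 1.975 kJ/s.
1.975 > 1.613, so adding E raises the average — include it.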